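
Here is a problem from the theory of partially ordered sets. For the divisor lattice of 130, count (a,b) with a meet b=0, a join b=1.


Complement pair (a,b): a meet b = bottom, a join b = top.
Here: gcd(a,b)=1 and lcm(a,b)=130, i.e. a*b=130 with a,b coprime.
Pairs found: (1,130), (2,65), (5,26), (10,13), ... (4 more)
Total ordered pairs: 8


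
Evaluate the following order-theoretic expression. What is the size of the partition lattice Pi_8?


B(n) = number of set partitions of an n-element set.
B(n) satisfies the recurrence: B(n+1) = sum_k C(n,k)*B(k).
B(8) = 4140


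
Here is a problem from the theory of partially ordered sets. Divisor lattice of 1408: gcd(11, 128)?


Meet=gcd.
gcd(11,128)=1


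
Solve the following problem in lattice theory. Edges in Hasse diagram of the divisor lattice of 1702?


A cover relation a -< b holds when a < b with no c strictly between.
Cover relations:
  1 -< 2
  1 -< 23
  1 -< 37
  2 -< 46
  2 -< 74
  23 -< 46
  23 -< 851
  37 -< 74
  ...4 more
Total: 12


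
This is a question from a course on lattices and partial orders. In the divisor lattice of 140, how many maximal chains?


A maximal chain goes from the minimum element to a maximal element via cover relations.
Counting all min-to-max paths in the cover graph.
Total maximal chains: 12


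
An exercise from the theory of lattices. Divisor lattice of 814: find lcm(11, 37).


In a divisor lattice, join = lcm (least common multiple).
gcd(11,37) = 1
lcm(11,37) = 11*37/gcd = 407/1 = 407


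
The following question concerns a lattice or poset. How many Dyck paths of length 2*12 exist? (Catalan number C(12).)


C(n) = C(2n, n) / (n+1).
C(24, 12) = 2704156
C(12) = 2704156 / 13 = 208012


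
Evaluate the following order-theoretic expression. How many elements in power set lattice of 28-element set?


Power set = 2^n.
2^28 = 268435456


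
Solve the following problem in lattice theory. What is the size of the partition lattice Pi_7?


B(n) = number of set partitions of an n-element set.
B(n) satisfies the recurrence: B(n+1) = sum_k C(n,k)*B(k).
B(7) = 877


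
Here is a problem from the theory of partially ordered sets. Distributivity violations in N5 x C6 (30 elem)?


Distributive law: a ^ (b v c) = (a ^ b) v (a ^ c).
Check all 30^3 = 27000 ordered triples (a,b,c).
  e.g. a=(b,0), b=(a,0), c=(c,0): lhs=(b,0) != rhs=(a,0)
  e.g. a=(b,0), b=(a,0), c=(c,1): lhs=(b,0) != rhs=(a,0)
Total violating triples: 432


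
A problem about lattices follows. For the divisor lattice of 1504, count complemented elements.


An element a is complemented if some b has a meet b = bottom, a join b = top.
a is complemented iff gcd(a, n/a)=1, i.e. a is a unitary divisor of 1504.
Complemented elements: 1, 32, 47, 1504
Count: 4


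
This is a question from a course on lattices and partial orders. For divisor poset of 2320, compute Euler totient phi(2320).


phi(n) = n * prod_{p|n} (1 - 1/p).
Prime divisors of 2320: [2, 5, 29]
phi(2320) = 2320 * (1 - 1/2) * (1 - 1/5) * (1 - 1/29)
phi(2320) = 896


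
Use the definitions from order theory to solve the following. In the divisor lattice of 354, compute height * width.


Height = length of longest chain minus 1; width = size of largest antichain.
A maximum chain: 1 | 59 | 177 | 354  (height 3).
A maximum antichain: {2, 3, 59}  (width 3).
Product = 3 * 3 = 9


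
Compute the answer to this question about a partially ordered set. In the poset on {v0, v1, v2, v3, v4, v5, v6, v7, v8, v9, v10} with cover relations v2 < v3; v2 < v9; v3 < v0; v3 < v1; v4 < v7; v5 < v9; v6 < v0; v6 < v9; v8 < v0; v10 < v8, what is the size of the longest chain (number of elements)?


A chain is a totally ordered subset; we count the number of elements in a maximum chain.
Compute, for each element x, the size of the longest chain ending at x:
  v2: 1
  v4: 1
  v5: 1
  v6: 1
  v10: 1
  v3: 2
  ...
A maximum chain: v2 < v3 < v0
Number of elements in the longest chain: 3


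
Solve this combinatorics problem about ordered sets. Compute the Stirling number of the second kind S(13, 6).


S(n,k) = k*S(n-1,k) + S(n-1,k-1).
S(12,6) = 1323652, S(12,5) = 1379400
S(13,6) = 6*1323652 + 1379400 = 7941912 + 1379400
S(13,6) = 9321312


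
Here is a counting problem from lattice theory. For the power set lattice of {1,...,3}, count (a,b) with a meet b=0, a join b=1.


Complement pair (a,b): a meet b = bottom, a join b = top.
Here: A intersect B = {} and A union B = {1,...,3}.
Pairs found: ({},{1,2,3}), ({1},{2,3}), ({2},{1,3}), ({3},{1,2}), ... (4 more)
Total ordered pairs: 8


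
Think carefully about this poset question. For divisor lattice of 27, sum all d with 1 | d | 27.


Interval [1,27] in divisors of 27: [1, 3, 9, 27]
Sum = 40


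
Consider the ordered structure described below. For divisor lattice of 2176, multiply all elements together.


Divisors of 2176: [1, 2, 4, 8, 16, 17, 32, 34, 64, 68, 128, 136, 272, 544, 1088, 2176]
Product = n^(d(n)/2) = 2176^(16/2)
Product = 502656297790633035773771776


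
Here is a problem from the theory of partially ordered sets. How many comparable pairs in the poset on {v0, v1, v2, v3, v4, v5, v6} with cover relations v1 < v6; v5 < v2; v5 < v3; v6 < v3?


A comparable pair {a,b} has a < b or b < a in the order.
Count unordered pairs where one element is strictly below the other.
Examples: {v1,v3}, {v1,v6}, {v2,v5}, {v3,v5}, ...
Total comparable pairs: 5


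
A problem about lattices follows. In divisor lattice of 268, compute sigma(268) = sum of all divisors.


sigma(n) = sum of divisors.
Divisors of 268: [1, 2, 4, 67, 134, 268]
Sum = 476


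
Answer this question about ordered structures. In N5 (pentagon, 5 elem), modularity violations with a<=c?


Modular law: if a <= c then a v (b ^ c) = (a v b) ^ c.
Check all triples (a,b,c) with a <= c among 5 elements.
  e.g. a=a, b=c, c=b: lhs=a != rhs=b
Total violating triples: 1


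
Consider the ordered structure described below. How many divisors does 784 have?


Divisors of 784: [1, 2, 4, 7, 8, 14, 16, 28, 49, 56, 98, 112, 196, 392, 784]
Count: 15


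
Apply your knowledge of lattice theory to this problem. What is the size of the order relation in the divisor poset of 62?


The order relation is {(a,b) : a <= b}, reflexive so it includes (a,a).
Examples: (1,1), (1,2), (1,31), (1,62), (2,2), ...
Total ordered pairs: 9


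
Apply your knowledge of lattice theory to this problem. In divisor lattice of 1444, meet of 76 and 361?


In a divisor lattice, meet = gcd (greatest common divisor).
By Euclidean algorithm or factoring: gcd(76,361) = 19


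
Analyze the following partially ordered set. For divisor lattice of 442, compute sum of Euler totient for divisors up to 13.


Divisors of 442 up to 13: [1, 2, 13]
phi values: [1, 1, 12]
Sum = 14


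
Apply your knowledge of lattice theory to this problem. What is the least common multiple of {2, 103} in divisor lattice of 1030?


In a divisor lattice, join = lcm (least common multiple).
Compute lcm iteratively: start with first element, then lcm(current, next).
Elements: [2, 103]
lcm(2,103) = 206
Final lcm = 206


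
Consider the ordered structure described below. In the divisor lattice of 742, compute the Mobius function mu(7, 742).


In a divisor lattice, mu(a,b) = mu(b/a) where mu is the classical Mobius function.
b/a = 742/7 = 106
Prime factorization of 106: primes [2, 53]
106 is squarefree with 2 prime factor(s), so mu(106) = (-1)^2 = 1


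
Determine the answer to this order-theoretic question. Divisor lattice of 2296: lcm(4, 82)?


Join=lcm.
gcd(4,82)=2
lcm=164


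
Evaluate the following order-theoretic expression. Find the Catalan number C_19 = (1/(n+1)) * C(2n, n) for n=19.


C(n) = C(2n, n) / (n+1).
C(38, 19) = 35345263800
C(19) = 35345263800 / 20 = 1767263190


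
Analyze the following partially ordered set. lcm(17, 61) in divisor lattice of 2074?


Join=lcm.
gcd(17,61)=1
lcm=1037


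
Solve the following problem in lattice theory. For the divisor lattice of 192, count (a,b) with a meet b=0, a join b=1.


Complement pair (a,b): a meet b = bottom, a join b = top.
Here: gcd(a,b)=1 and lcm(a,b)=192, i.e. a*b=192 with a,b coprime.
Pairs found: (1,192), (3,64), (64,3), (192,1)
Total ordered pairs: 4


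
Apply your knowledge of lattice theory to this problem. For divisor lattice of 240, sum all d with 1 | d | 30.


Interval [1,30] in divisors of 240: [1, 2, 3, 5, 6, 10, 15, 30]
Sum = 72


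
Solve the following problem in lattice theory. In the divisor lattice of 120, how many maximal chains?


A maximal chain goes from the minimum element to a maximal element via cover relations.
Counting all min-to-max paths in the cover graph.
Total maximal chains: 20


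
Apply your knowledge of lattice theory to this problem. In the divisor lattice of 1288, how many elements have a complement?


An element a is complemented if some b has a meet b = bottom, a join b = top.
a is complemented iff gcd(a, n/a)=1, i.e. a is a unitary divisor of 1288.
Complemented elements: 1, 7, 8, 23, 56, 161, ... (2 more)
Count: 8


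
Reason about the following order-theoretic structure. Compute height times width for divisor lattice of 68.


Height = length of longest chain minus 1; width = size of largest antichain.
A maximum chain: 1 | 17 | 34 | 68  (height 3).
A maximum antichain: {2, 17}  (width 2).
Product = 3 * 2 = 6


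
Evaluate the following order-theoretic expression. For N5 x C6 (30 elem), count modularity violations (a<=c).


Modular law: if a <= c then a v (b ^ c) = (a v b) ^ c.
Check all triples (a,b,c) with a <= c among 30 elements.
  e.g. a=(a,0), b=(c,0), c=(b,0): lhs=(a,0) != rhs=(b,0)
  e.g. a=(a,0), b=(c,1), c=(b,0): lhs=(a,0) != rhs=(b,0)
Total violating triples: 126


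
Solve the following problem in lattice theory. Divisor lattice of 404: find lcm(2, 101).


In a divisor lattice, join = lcm (least common multiple).
gcd(2,101) = 1
lcm(2,101) = 2*101/gcd = 202/1 = 202


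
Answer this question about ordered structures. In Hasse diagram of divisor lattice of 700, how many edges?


A cover relation a -< b holds when a < b with no c strictly between.
Cover relations:
  1 -< 2
  1 -< 5
  1 -< 7
  2 -< 4
  2 -< 10
  2 -< 14
  4 -< 20
  4 -< 28
  ...25 more
Total: 33


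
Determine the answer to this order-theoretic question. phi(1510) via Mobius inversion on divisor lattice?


phi(n) = n * prod_{p|n} (1 - 1/p).
Prime divisors of 1510: [2, 5, 151]
phi(1510) = 1510 * (1 - 1/2) * (1 - 1/5) * (1 - 1/151)
phi(1510) = 600


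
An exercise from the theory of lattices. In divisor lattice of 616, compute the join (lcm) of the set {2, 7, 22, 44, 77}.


In a divisor lattice, join = lcm (least common multiple).
Compute lcm iteratively: start with first element, then lcm(current, next).
Elements: [2, 7, 22, 44, 77]
lcm(2,7) = 14
lcm(14,22) = 154
lcm(154,44) = 308
lcm(308,77) = 308
Final lcm = 308


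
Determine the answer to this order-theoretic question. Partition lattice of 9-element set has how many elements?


B(n) = number of set partitions of an n-element set.
B(n) satisfies the recurrence: B(n+1) = sum_k C(n,k)*B(k).
B(9) = 21147


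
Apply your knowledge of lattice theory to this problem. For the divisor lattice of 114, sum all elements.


sigma(n) = sum of divisors.
Divisors of 114: [1, 2, 3, 6, 19, 38, 57, 114]
Sum = 240


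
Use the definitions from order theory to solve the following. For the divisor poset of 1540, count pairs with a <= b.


The order relation is {(a,b) : a <= b}, reflexive so it includes (a,a).
Examples: (1,1), (1,10), (1,11), (1,110), (1,14), ...
Total ordered pairs: 162


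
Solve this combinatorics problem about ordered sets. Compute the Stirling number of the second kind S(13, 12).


S(n,k) = k*S(n-1,k) + S(n-1,k-1).
S(12,12) = 1, S(12,11) = 66
S(13,12) = 12*1 + 66 = 12 + 66
S(13,12) = 78


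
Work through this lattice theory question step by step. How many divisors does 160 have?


Divisors of 160: [1, 2, 4, 5, 8, 10, 16, 20, 32, 40, 80, 160]
Count: 12


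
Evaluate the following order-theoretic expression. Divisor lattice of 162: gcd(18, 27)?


Meet=gcd.
gcd(18,27)=9


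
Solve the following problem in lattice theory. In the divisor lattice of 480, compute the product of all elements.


Divisors of 480: [1, 2, 3, 4, 5, 6, 8, 10, 12, 15, 16, 20, 24, 30, 32, 40, 48, 60, 80, 96, 120, 160, 240, 480]
Product = n^(d(n)/2) = 480^(24/2)
Product = 149587343098087735296000000000000


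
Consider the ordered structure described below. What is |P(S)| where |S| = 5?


Power set = 2^n.
2^5 = 32


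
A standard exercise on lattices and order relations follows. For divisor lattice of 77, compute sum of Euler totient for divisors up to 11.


Divisors of 77 up to 11: [1, 7, 11]
phi values: [1, 6, 10]
Sum = 17


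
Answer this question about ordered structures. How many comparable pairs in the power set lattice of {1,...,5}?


A comparable pair {a,b} has a < b or b < a in the order.
Count unordered pairs where one element is strictly below the other.
Examples: {{},{1}}, {{},{2}}, {{},{3}}, {{},{4}}, ...
Total comparable pairs: 211


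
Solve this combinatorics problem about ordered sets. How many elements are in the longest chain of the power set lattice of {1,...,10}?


A chain is a totally ordered subset; we count the number of elements in a maximum chain.
Compute, for each element x, the size of the longest chain ending at x:
  {}: 1
  {1}: 2
  {2}: 2
  {3}: 2
  {4}: 2
  {5}: 2
  ...
A maximum chain: {} < {1} < {1,2} < {1,2,3} < {1,2,3,4} < {1,2,3,4,5} < {1,2,3,4,5,6} < {1,2,3,4,5,6,7} < {1,2,3,4,5,6,7,8} < {1,2,3,4,5,6,7,8,9} < {1,2,3,4,5,6,7,8,9,10}
Number of elements in the longest chain: 11


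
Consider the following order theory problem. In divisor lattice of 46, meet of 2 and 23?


In a divisor lattice, meet = gcd (greatest common divisor).
By Euclidean algorithm or factoring: gcd(2,23) = 1


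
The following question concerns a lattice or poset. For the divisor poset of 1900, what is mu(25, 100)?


In a divisor lattice, mu(a,b) = mu(b/a) where mu is the classical Mobius function.
b/a = 100/25 = 4
Prime factorization of 4: primes [2]
4 is not squarefree, so mu(4) = 0


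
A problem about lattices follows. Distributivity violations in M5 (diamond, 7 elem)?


Distributive law: a ^ (b v c) = (a ^ b) v (a ^ c).
Check all 7^3 = 343 ordered triples (a,b,c).
  e.g. a=a1, b=a2, c=a3: lhs=a1 != rhs=0
  e.g. a=a1, b=a2, c=a4: lhs=a1 != rhs=0
Total violating triples: 60


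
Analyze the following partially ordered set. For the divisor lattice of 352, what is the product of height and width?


Height = length of longest chain minus 1; width = size of largest antichain.
A maximum chain: 1 | 11 | 22 | 44 | 88 | 176 | 352  (height 6).
A maximum antichain: {2, 11}  (width 2).
Product = 6 * 2 = 12


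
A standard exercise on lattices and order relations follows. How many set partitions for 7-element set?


B(n) = number of set partitions of an n-element set.
B(n) satisfies the recurrence: B(n+1) = sum_k C(n,k)*B(k).
B(7) = 877


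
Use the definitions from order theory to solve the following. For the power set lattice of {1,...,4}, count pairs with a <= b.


The order relation is {(a,b) : a <= b}, reflexive so it includes (a,a).
Examples: ({},{}), ({},{1,2}), ({},{1,2,3}), ({},{1,2,3,4}), ({},{1,2,4}), ...
Total ordered pairs: 81


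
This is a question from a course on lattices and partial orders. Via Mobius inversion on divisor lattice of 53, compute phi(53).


phi(n) = n * prod_{p|n} (1 - 1/p).
Prime divisors of 53: [53]
phi(53) = 53 * (1 - 1/53)
phi(53) = 52


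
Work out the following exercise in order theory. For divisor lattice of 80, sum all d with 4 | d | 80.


Interval [4,80] in divisors of 80: [4, 8, 16, 20, 40, 80]
Sum = 168


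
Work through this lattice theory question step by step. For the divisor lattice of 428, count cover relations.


A cover relation a -< b holds when a < b with no c strictly between.
Cover relations:
  1 -< 2
  1 -< 107
  2 -< 4
  2 -< 214
  4 -< 428
  107 -< 214
  214 -< 428
Total: 7


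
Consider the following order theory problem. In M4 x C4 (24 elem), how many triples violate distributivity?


Distributive law: a ^ (b v c) = (a ^ b) v (a ^ c).
Check all 24^3 = 13824 ordered triples (a,b,c).
  e.g. a=(a1,0), b=(a2,0), c=(a3,0): lhs=(a1,0) != rhs=(0,0)
  e.g. a=(a1,0), b=(a2,0), c=(a3,1): lhs=(a1,0) != rhs=(0,0)
Total violating triples: 1536


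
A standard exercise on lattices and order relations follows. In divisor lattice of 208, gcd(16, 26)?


Meet=gcd.
gcd(16,26)=2


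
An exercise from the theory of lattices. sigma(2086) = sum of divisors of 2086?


sigma(n) = sum of divisors.
Divisors of 2086: [1, 2, 7, 14, 149, 298, 1043, 2086]
Sum = 3600


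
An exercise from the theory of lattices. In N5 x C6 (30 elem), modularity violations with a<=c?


Modular law: if a <= c then a v (b ^ c) = (a v b) ^ c.
Check all triples (a,b,c) with a <= c among 30 elements.
  e.g. a=(a,0), b=(c,0), c=(b,0): lhs=(a,0) != rhs=(b,0)
  e.g. a=(a,0), b=(c,1), c=(b,0): lhs=(a,0) != rhs=(b,0)
Total violating triples: 126


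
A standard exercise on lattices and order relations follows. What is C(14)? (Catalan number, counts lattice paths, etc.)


C(n) = C(2n, n) / (n+1).
C(28, 14) = 40116600
C(14) = 40116600 / 15 = 2674440


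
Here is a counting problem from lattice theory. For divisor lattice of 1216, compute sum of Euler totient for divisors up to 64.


Divisors of 1216 up to 64: [1, 2, 4, 8, 16, 19, 32, 38, 64]
phi values: [1, 1, 2, 4, 8, 18, 16, 18, 32]
Sum = 100


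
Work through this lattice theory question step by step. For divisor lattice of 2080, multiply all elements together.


Divisors of 2080: [1, 2, 4, 5, 8, 10, 13, 16, 20, 26, 32, 40, 52, 65, 80, 104, 130, 160, 208, 260, 416, 520, 1040, 2080]
Product = n^(d(n)/2) = 2080^(24/2)
Product = 6557827967253220516257857536000000000000


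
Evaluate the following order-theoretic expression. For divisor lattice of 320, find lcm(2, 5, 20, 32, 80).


In a divisor lattice, join = lcm (least common multiple).
Compute lcm iteratively: start with first element, then lcm(current, next).
Elements: [2, 5, 20, 32, 80]
lcm(2,5) = 10
lcm(10,20) = 20
lcm(20,32) = 160
lcm(160,80) = 160
Final lcm = 160


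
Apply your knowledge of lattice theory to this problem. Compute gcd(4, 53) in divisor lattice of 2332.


In a divisor lattice, meet = gcd (greatest common divisor).
By Euclidean algorithm or factoring: gcd(4,53) = 1


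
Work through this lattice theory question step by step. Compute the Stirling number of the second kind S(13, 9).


S(n,k) = k*S(n-1,k) + S(n-1,k-1).
S(12,9) = 22275, S(12,8) = 159027
S(13,9) = 9*22275 + 159027 = 200475 + 159027
S(13,9) = 359502


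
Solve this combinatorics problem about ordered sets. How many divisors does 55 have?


Divisors of 55: [1, 5, 11, 55]
Count: 4


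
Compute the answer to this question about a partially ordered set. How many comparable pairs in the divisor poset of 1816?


A comparable pair {a,b} has a < b or b < a in the order.
Count unordered pairs where one element is strictly below the other.
Examples: {1,2}, {1,4}, {1,8}, {1,227}, ...
Total comparable pairs: 22


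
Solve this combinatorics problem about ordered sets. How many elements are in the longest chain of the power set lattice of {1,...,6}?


A chain is a totally ordered subset; we count the number of elements in a maximum chain.
Compute, for each element x, the size of the longest chain ending at x:
  {}: 1
  {1}: 2
  {2}: 2
  {3}: 2
  {4}: 2
  {5}: 2
  ...
A maximum chain: {} < {1} < {1,2} < {1,2,3} < {1,2,3,4} < {1,2,3,4,5} < {1,2,3,4,5,6}
Number of elements in the longest chain: 7


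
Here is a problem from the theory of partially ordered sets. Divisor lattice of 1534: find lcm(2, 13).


In a divisor lattice, join = lcm (least common multiple).
gcd(2,13) = 1
lcm(2,13) = 2*13/gcd = 26/1 = 26


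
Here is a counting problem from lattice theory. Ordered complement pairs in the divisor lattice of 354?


Complement pair (a,b): a meet b = bottom, a join b = top.
Here: gcd(a,b)=1 and lcm(a,b)=354, i.e. a*b=354 with a,b coprime.
Pairs found: (1,354), (2,177), (3,118), (6,59), ... (4 more)
Total ordered pairs: 8


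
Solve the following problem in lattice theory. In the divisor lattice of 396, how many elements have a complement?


An element a is complemented if some b has a meet b = bottom, a join b = top.
a is complemented iff gcd(a, n/a)=1, i.e. a is a unitary divisor of 396.
Complemented elements: 1, 4, 9, 11, 36, 44, ... (2 more)
Count: 8


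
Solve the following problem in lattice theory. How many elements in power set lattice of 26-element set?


Power set = 2^n.
2^26 = 67108864


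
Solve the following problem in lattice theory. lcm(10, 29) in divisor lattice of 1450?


Join=lcm.
gcd(10,29)=1
lcm=290


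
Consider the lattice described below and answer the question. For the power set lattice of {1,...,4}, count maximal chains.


A maximal chain goes from the minimum element to a maximal element via cover relations.
Counting all min-to-max paths in the cover graph.
Total maximal chains: 24


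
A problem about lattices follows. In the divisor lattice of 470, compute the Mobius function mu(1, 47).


In a divisor lattice, mu(a,b) = mu(b/a) where mu is the classical Mobius function.
b/a = 47/1 = 47
Prime factorization of 47: primes [47]
47 is squarefree with 1 prime factor(s), so mu(47) = (-1)^1 = -1


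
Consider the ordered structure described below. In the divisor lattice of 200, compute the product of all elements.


Divisors of 200: [1, 2, 4, 5, 8, 10, 20, 25, 40, 50, 100, 200]
Product = n^(d(n)/2) = 200^(12/2)
Product = 64000000000000


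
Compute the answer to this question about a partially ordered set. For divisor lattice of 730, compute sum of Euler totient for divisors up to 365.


Divisors of 730 up to 365: [1, 2, 5, 10, 73, 146, 365]
phi values: [1, 1, 4, 4, 72, 72, 288]
Sum = 442


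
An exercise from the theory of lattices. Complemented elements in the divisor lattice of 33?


An element a is complemented if some b has a meet b = bottom, a join b = top.
a is complemented iff gcd(a, n/a)=1, i.e. a is a unitary divisor of 33.
Complemented elements: 1, 3, 11, 33
Count: 4


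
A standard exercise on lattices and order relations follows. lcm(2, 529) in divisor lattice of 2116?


Join=lcm.
gcd(2,529)=1
lcm=1058


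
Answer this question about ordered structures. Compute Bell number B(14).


B(n) = number of set partitions of an n-element set.
B(n) satisfies the recurrence: B(n+1) = sum_k C(n,k)*B(k).
B(14) = 190899322


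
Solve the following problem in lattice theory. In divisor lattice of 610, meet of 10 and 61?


In a divisor lattice, meet = gcd (greatest common divisor).
By Euclidean algorithm or factoring: gcd(10,61) = 1


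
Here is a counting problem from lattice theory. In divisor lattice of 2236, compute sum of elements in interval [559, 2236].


Interval [559,2236] in divisors of 2236: [559, 1118, 2236]
Sum = 3913


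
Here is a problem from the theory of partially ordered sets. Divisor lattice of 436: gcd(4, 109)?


Meet=gcd.
gcd(4,109)=1


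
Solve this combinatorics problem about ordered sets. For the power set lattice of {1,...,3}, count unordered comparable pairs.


A comparable pair {a,b} has a < b or b < a in the order.
Count unordered pairs where one element is strictly below the other.
Examples: {{},{1}}, {{},{2}}, {{},{3}}, {{},{1,2}}, ...
Total comparable pairs: 19


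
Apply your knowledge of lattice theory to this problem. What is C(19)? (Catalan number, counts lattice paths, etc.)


C(n) = C(2n, n) / (n+1).
C(38, 19) = 35345263800
C(19) = 35345263800 / 20 = 1767263190


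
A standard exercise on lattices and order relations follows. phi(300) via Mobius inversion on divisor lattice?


phi(n) = n * prod_{p|n} (1 - 1/p).
Prime divisors of 300: [2, 3, 5]
phi(300) = 300 * (1 - 1/2) * (1 - 1/3) * (1 - 1/5)
phi(300) = 80


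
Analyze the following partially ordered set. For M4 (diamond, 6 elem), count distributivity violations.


Distributive law: a ^ (b v c) = (a ^ b) v (a ^ c).
Check all 6^3 = 216 ordered triples (a,b,c).
  e.g. a=a1, b=a2, c=a3: lhs=a1 != rhs=0
  e.g. a=a1, b=a2, c=a4: lhs=a1 != rhs=0
Total violating triples: 24


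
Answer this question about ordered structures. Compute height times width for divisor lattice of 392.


Height = length of longest chain minus 1; width = size of largest antichain.
A maximum chain: 1 | 7 | 49 | 98 | 196 | 392  (height 5).
A maximum antichain: {4, 14, 49}  (width 3).
Product = 5 * 3 = 15


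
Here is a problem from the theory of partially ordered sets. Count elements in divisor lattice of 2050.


Divisors of 2050: [1, 2, 5, 10, 25, 41, 50, 82, 205, 410, 1025, 2050]
Count: 12


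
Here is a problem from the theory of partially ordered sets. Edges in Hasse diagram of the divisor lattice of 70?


A cover relation a -< b holds when a < b with no c strictly between.
Cover relations:
  1 -< 2
  1 -< 5
  1 -< 7
  2 -< 10
  2 -< 14
  5 -< 10
  5 -< 35
  7 -< 14
  ...4 more
Total: 12


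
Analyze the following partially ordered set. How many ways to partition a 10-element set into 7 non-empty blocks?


S(n,k) = k*S(n-1,k) + S(n-1,k-1).
S(9,7) = 462, S(9,6) = 2646
S(10,7) = 7*462 + 2646 = 3234 + 2646
S(10,7) = 5880


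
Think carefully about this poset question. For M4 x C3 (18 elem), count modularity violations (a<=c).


Modular law: if a <= c then a v (b ^ c) = (a v b) ^ c.
Check all triples (a,b,c) with a <= c among 18 elements.
This lattice is modular (diamonds M_m and their chain-products are modular).
Total violating triples: 0


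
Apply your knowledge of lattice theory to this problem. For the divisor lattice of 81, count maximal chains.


A maximal chain goes from the minimum element to a maximal element via cover relations.
Counting all min-to-max paths in the cover graph.
Total maximal chains: 1


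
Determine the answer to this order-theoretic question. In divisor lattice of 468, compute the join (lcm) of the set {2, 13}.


In a divisor lattice, join = lcm (least common multiple).
Compute lcm iteratively: start with first element, then lcm(current, next).
Elements: [2, 13]
lcm(2,13) = 26
Final lcm = 26


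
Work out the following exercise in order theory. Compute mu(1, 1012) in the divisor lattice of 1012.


In a divisor lattice, mu(a,b) = mu(b/a) where mu is the classical Mobius function.
b/a = 1012/1 = 1012
Prime factorization of 1012: primes [2, 11, 23]
1012 is not squarefree, so mu(1012) = 0


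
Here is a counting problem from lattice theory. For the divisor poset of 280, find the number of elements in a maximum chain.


A chain is a totally ordered subset; we count the number of elements in a maximum chain.
Compute, for each element x, the size of the longest chain ending at x:
  1: 1
  2: 2
  5: 2
  7: 2
  4: 3
  8: 4
  ...
A maximum chain: 1 < 2 < 4 < 8 < 40 < 280
Number of elements in the longest chain: 6


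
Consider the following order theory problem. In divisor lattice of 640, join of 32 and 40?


In a divisor lattice, join = lcm (least common multiple).
gcd(32,40) = 8
lcm(32,40) = 32*40/gcd = 1280/8 = 160


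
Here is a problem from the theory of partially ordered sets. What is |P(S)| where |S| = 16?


Power set = 2^n.
2^16 = 65536


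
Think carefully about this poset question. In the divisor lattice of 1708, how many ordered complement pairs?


Complement pair (a,b): a meet b = bottom, a join b = top.
Here: gcd(a,b)=1 and lcm(a,b)=1708, i.e. a*b=1708 with a,b coprime.
Pairs found: (1,1708), (4,427), (7,244), (28,61), ... (4 more)
Total ordered pairs: 8


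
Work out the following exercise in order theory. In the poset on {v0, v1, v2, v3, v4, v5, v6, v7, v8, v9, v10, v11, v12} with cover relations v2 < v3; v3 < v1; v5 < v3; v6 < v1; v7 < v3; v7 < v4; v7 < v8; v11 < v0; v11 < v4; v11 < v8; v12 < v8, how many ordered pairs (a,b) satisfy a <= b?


The order relation is {(a,b) : a <= b}, reflexive so it includes (a,a).
Examples: (v0,v0), (v1,v1), (v10,v10), (v11,v0), (v11,v11), ...
Total ordered pairs: 27


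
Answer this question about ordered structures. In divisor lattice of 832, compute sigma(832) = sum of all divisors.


sigma(n) = sum of divisors.
Divisors of 832: [1, 2, 4, 8, 13, 16, 26, 32, 52, 64, 104, 208, 416, 832]
Sum = 1778


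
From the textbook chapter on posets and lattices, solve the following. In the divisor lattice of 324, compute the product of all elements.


Divisors of 324: [1, 2, 3, 4, 6, 9, 12, 18, 27, 36, 54, 81, 108, 162, 324]
Product = n^(d(n)/2) = 324^(15/2)
Product = 6746640616477458432


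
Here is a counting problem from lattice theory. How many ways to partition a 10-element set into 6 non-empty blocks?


S(n,k) = k*S(n-1,k) + S(n-1,k-1).
S(9,6) = 2646, S(9,5) = 6951
S(10,6) = 6*2646 + 6951 = 15876 + 6951
S(10,6) = 22827


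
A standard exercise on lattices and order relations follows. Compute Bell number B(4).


B(n) = number of set partitions of an n-element set.
B(n) satisfies the recurrence: B(n+1) = sum_k C(n,k)*B(k).
B(4) = 15


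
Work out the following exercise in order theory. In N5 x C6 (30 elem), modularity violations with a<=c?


Modular law: if a <= c then a v (b ^ c) = (a v b) ^ c.
Check all triples (a,b,c) with a <= c among 30 elements.
  e.g. a=(a,0), b=(c,0), c=(b,0): lhs=(a,0) != rhs=(b,0)
  e.g. a=(a,0), b=(c,1), c=(b,0): lhs=(a,0) != rhs=(b,0)
Total violating triples: 126


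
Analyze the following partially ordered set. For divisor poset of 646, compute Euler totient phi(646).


phi(n) = n * prod_{p|n} (1 - 1/p).
Prime divisors of 646: [2, 17, 19]
phi(646) = 646 * (1 - 1/2) * (1 - 1/17) * (1 - 1/19)
phi(646) = 288


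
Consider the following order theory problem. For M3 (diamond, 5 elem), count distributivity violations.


Distributive law: a ^ (b v c) = (a ^ b) v (a ^ c).
Check all 5^3 = 125 ordered triples (a,b,c).
  e.g. a=a1, b=a2, c=a3: lhs=a1 != rhs=0
  e.g. a=a1, b=a3, c=a2: lhs=a1 != rhs=0
Total violating triples: 6


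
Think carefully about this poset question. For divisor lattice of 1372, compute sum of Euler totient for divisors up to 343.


Divisors of 1372 up to 343: [1, 2, 4, 7, 14, 28, 49, 98, 196, 343]
phi values: [1, 1, 2, 6, 6, 12, 42, 42, 84, 294]
Sum = 490


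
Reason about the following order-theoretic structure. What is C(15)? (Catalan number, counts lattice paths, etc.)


C(n) = C(2n, n) / (n+1).
C(30, 15) = 155117520
C(15) = 155117520 / 16 = 9694845


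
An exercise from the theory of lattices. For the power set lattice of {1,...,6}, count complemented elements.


An element a is complemented if some b has a meet b = bottom, a join b = top.
every subset A has complement S\A, so all elements are complemented.
Complemented elements: {}, {1}, {2}, {3}, {4}, {5}, ... (58 more)
Count: 64


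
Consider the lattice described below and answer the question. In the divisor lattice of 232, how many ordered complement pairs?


Complement pair (a,b): a meet b = bottom, a join b = top.
Here: gcd(a,b)=1 and lcm(a,b)=232, i.e. a*b=232 with a,b coprime.
Pairs found: (1,232), (8,29), (29,8), (232,1)
Total ordered pairs: 4


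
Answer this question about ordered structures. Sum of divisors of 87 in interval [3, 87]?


Interval [3,87] in divisors of 87: [3, 87]
Sum = 90


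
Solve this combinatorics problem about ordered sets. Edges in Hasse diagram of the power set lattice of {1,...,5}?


A cover relation a -< b holds when a < b with no c strictly between.
Cover relations:
  {} -< {1}
  {} -< {2}
  {} -< {3}
  {} -< {4}
  {} -< {5}
  {1} -< {1,2}
  {1} -< {1,3}
  {1} -< {1,4}
  ...72 more
Total: 80


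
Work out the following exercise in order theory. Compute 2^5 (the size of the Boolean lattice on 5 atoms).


Power set = 2^n.
2^5 = 32


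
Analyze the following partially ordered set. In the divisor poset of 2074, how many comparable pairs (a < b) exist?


A comparable pair {a,b} has a < b or b < a in the order.
Count unordered pairs where one element is strictly below the other.
Examples: {1,2}, {1,17}, {1,34}, {1,61}, ...
Total comparable pairs: 19


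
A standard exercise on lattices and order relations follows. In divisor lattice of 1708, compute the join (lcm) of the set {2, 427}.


In a divisor lattice, join = lcm (least common multiple).
Compute lcm iteratively: start with first element, then lcm(current, next).
Elements: [2, 427]
lcm(2,427) = 854
Final lcm = 854


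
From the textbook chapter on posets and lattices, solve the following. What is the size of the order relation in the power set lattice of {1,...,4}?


The order relation is {(a,b) : a <= b}, reflexive so it includes (a,a).
Examples: ({},{}), ({},{1,2}), ({},{1,2,3}), ({},{1,2,3,4}), ({},{1,2,4}), ...
Total ordered pairs: 81


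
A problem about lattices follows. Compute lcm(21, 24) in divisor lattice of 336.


In a divisor lattice, join = lcm (least common multiple).
gcd(21,24) = 3
lcm(21,24) = 21*24/gcd = 504/3 = 168


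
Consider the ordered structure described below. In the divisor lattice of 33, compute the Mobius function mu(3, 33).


In a divisor lattice, mu(a,b) = mu(b/a) where mu is the classical Mobius function.
b/a = 33/3 = 11
Prime factorization of 11: primes [11]
11 is squarefree with 1 prime factor(s), so mu(11) = (-1)^1 = -1


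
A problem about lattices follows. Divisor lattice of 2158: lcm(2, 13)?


Join=lcm.
gcd(2,13)=1
lcm=26


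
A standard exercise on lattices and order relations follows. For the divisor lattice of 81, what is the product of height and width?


Height = length of longest chain minus 1; width = size of largest antichain.
A maximum chain: 1 | 3 | 9 | 27 | 81  (height 4).
A maximum antichain: {1}  (width 1).
Product = 4 * 1 = 4


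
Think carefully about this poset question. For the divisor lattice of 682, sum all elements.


sigma(n) = sum of divisors.
Divisors of 682: [1, 2, 11, 22, 31, 62, 341, 682]
Sum = 1152


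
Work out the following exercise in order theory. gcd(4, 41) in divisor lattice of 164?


Meet=gcd.
gcd(4,41)=1


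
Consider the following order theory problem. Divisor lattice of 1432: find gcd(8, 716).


In a divisor lattice, meet = gcd (greatest common divisor).
By Euclidean algorithm or factoring: gcd(8,716) = 4


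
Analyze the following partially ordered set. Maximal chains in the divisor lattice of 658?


A maximal chain goes from the minimum element to a maximal element via cover relations.
Counting all min-to-max paths in the cover graph.
Total maximal chains: 6


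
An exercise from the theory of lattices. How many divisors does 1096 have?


Divisors of 1096: [1, 2, 4, 8, 137, 274, 548, 1096]
Count: 8


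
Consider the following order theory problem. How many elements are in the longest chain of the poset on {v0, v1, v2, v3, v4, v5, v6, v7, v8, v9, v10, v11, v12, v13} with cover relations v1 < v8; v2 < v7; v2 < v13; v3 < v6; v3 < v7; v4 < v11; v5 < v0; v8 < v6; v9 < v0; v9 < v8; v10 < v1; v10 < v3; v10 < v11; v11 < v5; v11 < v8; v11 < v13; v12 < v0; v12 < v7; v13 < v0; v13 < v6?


A chain is a totally ordered subset; we count the number of elements in a maximum chain.
Compute, for each element x, the size of the longest chain ending at x:
  v2: 1
  v4: 1
  v9: 1
  v10: 1
  v12: 1
  v1: 2
  ...
A maximum chain: v4 < v11 < v5 < v0
Number of elements in the longest chain: 4


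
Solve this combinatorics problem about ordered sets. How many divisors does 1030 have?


Divisors of 1030: [1, 2, 5, 10, 103, 206, 515, 1030]
Count: 8


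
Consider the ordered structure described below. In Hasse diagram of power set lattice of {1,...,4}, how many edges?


A cover relation a -< b holds when a < b with no c strictly between.
Cover relations:
  {} -< {1}
  {} -< {2}
  {} -< {3}
  {} -< {4}
  {1} -< {1,2}
  {1} -< {1,3}
  {1} -< {1,4}
  {2} -< {1,2}
  ...24 more
Total: 32


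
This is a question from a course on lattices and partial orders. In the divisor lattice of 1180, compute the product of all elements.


Divisors of 1180: [1, 2, 4, 5, 10, 20, 59, 118, 236, 295, 590, 1180]
Product = n^(d(n)/2) = 1180^(12/2)
Product = 2699554153024000000


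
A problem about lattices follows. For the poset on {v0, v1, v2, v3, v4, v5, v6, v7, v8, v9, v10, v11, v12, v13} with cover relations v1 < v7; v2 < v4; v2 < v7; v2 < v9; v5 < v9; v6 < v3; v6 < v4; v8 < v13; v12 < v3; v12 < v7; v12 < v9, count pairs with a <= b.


The order relation is {(a,b) : a <= b}, reflexive so it includes (a,a).
Examples: (v0,v0), (v1,v1), (v1,v7), (v10,v10), (v11,v11), ...
Total ordered pairs: 25


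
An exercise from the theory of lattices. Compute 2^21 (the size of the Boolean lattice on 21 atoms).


Power set = 2^n.
2^21 = 2097152


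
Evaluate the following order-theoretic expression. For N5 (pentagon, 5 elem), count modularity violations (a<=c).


Modular law: if a <= c then a v (b ^ c) = (a v b) ^ c.
Check all triples (a,b,c) with a <= c among 5 elements.
  e.g. a=a, b=c, c=b: lhs=a != rhs=b
Total violating triples: 1


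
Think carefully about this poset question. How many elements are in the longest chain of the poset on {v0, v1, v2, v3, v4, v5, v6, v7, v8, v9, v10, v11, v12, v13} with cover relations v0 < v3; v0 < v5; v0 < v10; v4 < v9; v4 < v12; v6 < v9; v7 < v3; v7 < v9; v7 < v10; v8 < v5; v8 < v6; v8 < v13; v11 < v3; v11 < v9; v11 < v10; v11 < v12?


A chain is a totally ordered subset; we count the number of elements in a maximum chain.
Compute, for each element x, the size of the longest chain ending at x:
  v0: 1
  v1: 1
  v2: 1
  v4: 1
  v7: 1
  v8: 1
  ...
A maximum chain: v8 < v6 < v9
Number of elements in the longest chain: 3


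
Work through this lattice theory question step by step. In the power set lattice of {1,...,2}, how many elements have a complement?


An element a is complemented if some b has a meet b = bottom, a join b = top.
every subset A has complement S\A, so all elements are complemented.
Complemented elements: {}, {1}, {2}, {1,2}
Count: 4


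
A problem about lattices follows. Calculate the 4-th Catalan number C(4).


C(n) = C(2n, n) / (n+1).
C(8, 4) = 70
C(4) = 70 / 5 = 14


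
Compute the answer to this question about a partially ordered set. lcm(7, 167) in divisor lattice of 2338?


Join=lcm.
gcd(7,167)=1
lcm=1169


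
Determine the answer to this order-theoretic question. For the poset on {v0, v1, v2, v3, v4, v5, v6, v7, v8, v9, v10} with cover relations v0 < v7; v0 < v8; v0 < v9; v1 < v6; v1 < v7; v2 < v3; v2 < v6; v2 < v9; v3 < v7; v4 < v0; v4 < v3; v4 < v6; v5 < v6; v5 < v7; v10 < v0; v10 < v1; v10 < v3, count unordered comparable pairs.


A comparable pair {a,b} has a < b or b < a in the order.
Count unordered pairs where one element is strictly below the other.
Examples: {v0,v4}, {v0,v7}, {v0,v8}, {v0,v9}, ...
Total comparable pairs: 25


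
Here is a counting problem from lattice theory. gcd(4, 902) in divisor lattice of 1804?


Meet=gcd.
gcd(4,902)=2


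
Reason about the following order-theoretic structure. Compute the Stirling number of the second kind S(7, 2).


S(n,k) = k*S(n-1,k) + S(n-1,k-1).
S(6,2) = 31, S(6,1) = 1
S(7,2) = 2*31 + 1 = 62 + 1
S(7,2) = 63


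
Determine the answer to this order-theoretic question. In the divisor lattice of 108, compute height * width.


Height = length of longest chain minus 1; width = size of largest antichain.
A maximum chain: 1 | 3 | 9 | 27 | 54 | 108  (height 5).
A maximum antichain: {4, 6, 9}  (width 3).
Product = 5 * 3 = 15
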